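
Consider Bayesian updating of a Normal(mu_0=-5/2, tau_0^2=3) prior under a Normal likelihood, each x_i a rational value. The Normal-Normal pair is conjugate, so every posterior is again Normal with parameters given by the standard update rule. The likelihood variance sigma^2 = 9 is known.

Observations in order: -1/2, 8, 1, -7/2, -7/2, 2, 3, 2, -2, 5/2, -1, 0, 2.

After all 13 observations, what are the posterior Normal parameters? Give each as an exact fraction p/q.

obs 1: x=-1/2 → posterior Normal(-2, 9/4)
obs 2: x=8 → posterior Normal(0, 9/5)
obs 3: x=1 → posterior Normal(1/6, 3/2)
obs 4: x=-7/2 → posterior Normal(-5/14, 9/7)
obs 5: x=-7/2 → posterior Normal(-3/4, 9/8)
obs 6: x=2 → posterior Normal(-4/9, 1)
obs 7: x=3 → posterior Normal(-1/10, 9/10)
obs 8: x=2 → posterior Normal(1/11, 9/11)
obs 9: x=-2 → posterior Normal(-1/12, 3/4)
obs 10: x=5/2 → posterior Normal(3/26, 9/13)
obs 11: x=-1 → posterior Normal(1/28, 9/14)
obs 12: x=0 → posterior Normal(1/30, 3/5)
obs 13: x=2 → posterior Normal(5/32, 9/16)

mu_0=5/32, tau_0^2=9/16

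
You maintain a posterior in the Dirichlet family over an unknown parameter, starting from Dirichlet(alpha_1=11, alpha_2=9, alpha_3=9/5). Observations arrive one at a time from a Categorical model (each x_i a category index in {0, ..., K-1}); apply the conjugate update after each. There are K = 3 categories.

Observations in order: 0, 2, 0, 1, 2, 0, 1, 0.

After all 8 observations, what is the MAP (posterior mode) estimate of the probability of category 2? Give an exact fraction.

7/67

obs 1: x=0 → posterior Dirichlet(12, 9, 9/5)
obs 2: x=2 → posterior Dirichlet(12, 9, 14/5)
obs 3: x=0 → posterior Dirichlet(13, 9, 14/5)
obs 4: x=1 → posterior Dirichlet(13, 10, 14/5)
obs 5: x=2 → posterior Dirichlet(13, 10, 19/5)
obs 6: x=0 → posterior Dirichlet(14, 10, 19/5)
obs 7: x=1 → posterior Dirichlet(14, 11, 19/5)
obs 8: x=0 → posterior Dirichlet(15, 11, 19/5)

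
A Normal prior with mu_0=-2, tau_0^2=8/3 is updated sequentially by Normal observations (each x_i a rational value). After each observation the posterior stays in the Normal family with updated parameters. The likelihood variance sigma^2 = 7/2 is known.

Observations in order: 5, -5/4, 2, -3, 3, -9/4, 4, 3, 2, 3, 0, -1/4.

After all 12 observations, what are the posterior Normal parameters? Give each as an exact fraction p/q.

obs 1: x=5 → posterior Normal(38/37, 56/37)
obs 2: x=-5/4 → posterior Normal(18/53, 56/53)
obs 3: x=2 → posterior Normal(50/69, 56/69)
obs 4: x=-3 → posterior Normal(2/85, 56/85)
obs 5: x=3 → posterior Normal(50/101, 56/101)
obs 6: x=-9/4 → posterior Normal(14/117, 56/117)
obs 7: x=4 → posterior Normal(78/133, 8/19)
obs 8: x=3 → posterior Normal(126/149, 56/149)
obs 9: x=2 → posterior Normal(158/165, 56/165)
obs 10: x=3 → posterior Normal(206/181, 56/181)
obs 11: x=0 → posterior Normal(206/197, 56/197)
obs 12: x=-1/4 → posterior Normal(202/213, 56/213)

mu_0=202/213, tau_0^2=56/213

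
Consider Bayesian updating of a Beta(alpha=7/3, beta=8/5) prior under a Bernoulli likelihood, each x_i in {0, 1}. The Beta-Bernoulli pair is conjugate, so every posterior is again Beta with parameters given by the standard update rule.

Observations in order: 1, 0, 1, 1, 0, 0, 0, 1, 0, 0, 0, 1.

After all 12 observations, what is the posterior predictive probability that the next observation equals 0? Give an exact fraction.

obs 1: x=1 → posterior Beta(10/3, 8/5)
obs 2: x=0 → posterior Beta(10/3, 13/5)
obs 3: x=1 → posterior Beta(13/3, 13/5)
obs 4: x=1 → posterior Beta(16/3, 13/5)
obs 5: x=0 → posterior Beta(16/3, 18/5)
obs 6: x=0 → posterior Beta(16/3, 23/5)
obs 7: x=0 → posterior Beta(16/3, 28/5)
obs 8: x=1 → posterior Beta(19/3, 28/5)
obs 9: x=0 → posterior Beta(19/3, 33/5)
obs 10: x=0 → posterior Beta(19/3, 38/5)
obs 11: x=0 → posterior Beta(19/3, 43/5)
obs 12: x=1 → posterior Beta(22/3, 43/5)

129/239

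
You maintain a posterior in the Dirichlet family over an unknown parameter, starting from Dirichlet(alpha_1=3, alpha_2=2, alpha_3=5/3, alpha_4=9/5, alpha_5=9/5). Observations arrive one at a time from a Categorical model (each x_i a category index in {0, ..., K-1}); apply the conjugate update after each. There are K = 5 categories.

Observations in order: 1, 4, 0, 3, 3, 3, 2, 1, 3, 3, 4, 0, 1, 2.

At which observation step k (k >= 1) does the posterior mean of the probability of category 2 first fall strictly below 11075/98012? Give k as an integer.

k = 5

obs 1: x=1 → posterior Dirichlet(3, 3, 5/3, 9/5, 9/5)
obs 2: x=4 → posterior Dirichlet(3, 3, 5/3, 9/5, 14/5)
obs 3: x=0 → posterior Dirichlet(4, 3, 5/3, 9/5, 14/5)
obs 4: x=3 → posterior Dirichlet(4, 3, 5/3, 14/5, 14/5)
obs 5: x=3 → posterior Dirichlet(4, 3, 5/3, 19/5, 14/5)
obs 6: x=3 → posterior Dirichlet(4, 3, 5/3, 24/5, 14/5)
obs 7: x=2 → posterior Dirichlet(4, 3, 8/3, 24/5, 14/5)
obs 8: x=1 → posterior Dirichlet(4, 4, 8/3, 24/5, 14/5)
obs 9: x=3 → posterior Dirichlet(4, 4, 8/3, 29/5, 14/5)
obs 10: x=3 → posterior Dirichlet(4, 4, 8/3, 34/5, 14/5)
obs 11: x=4 → posterior Dirichlet(4, 4, 8/3, 34/5, 19/5)
obs 12: x=0 → posterior Dirichlet(5, 4, 8/3, 34/5, 19/5)
obs 13: x=1 → posterior Dirichlet(5, 5, 8/3, 34/5, 19/5)
obs 14: x=2 → posterior Dirichlet(5, 5, 11/3, 34/5, 19/5)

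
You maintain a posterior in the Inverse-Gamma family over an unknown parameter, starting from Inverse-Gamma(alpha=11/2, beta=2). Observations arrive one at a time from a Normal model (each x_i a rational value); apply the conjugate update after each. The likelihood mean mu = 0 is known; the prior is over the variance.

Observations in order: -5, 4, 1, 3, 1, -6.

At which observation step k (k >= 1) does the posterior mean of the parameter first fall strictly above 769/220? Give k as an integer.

obs 1: x=-5 → posterior Inverse-Gamma(6, 29/2)
obs 2: x=4 → posterior Inverse-Gamma(13/2, 45/2)
obs 3: x=1 → posterior Inverse-Gamma(7, 23)
obs 4: x=3 → posterior Inverse-Gamma(15/2, 55/2)
obs 5: x=1 → posterior Inverse-Gamma(8, 28)
obs 6: x=-6 → posterior Inverse-Gamma(17/2, 46)

k = 2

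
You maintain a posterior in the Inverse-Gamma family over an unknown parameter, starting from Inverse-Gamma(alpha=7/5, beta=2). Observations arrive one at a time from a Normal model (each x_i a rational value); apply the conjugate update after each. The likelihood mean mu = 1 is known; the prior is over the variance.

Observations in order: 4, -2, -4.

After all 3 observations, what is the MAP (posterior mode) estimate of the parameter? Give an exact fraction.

obs 1: x=4 → posterior Inverse-Gamma(19/10, 13/2)
obs 2: x=-2 → posterior Inverse-Gamma(12/5, 11)
obs 3: x=-4 → posterior Inverse-Gamma(29/10, 47/2)

235/39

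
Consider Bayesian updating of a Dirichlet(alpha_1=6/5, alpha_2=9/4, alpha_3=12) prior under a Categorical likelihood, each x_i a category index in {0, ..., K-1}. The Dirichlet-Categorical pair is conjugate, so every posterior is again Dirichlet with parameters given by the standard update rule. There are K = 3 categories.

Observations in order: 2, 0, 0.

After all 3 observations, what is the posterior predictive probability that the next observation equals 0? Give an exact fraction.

obs 1: x=2 → posterior Dirichlet(6/5, 9/4, 13)
obs 2: x=0 → posterior Dirichlet(11/5, 9/4, 13)
obs 3: x=0 → posterior Dirichlet(16/5, 9/4, 13)

64/369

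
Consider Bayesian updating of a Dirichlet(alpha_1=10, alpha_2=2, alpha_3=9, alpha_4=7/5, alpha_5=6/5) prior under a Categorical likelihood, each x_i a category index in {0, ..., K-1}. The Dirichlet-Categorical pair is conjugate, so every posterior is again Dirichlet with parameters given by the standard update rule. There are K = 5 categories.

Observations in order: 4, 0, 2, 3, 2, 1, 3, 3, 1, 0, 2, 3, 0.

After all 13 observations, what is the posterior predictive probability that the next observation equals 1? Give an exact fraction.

obs 1: x=4 → posterior Dirichlet(10, 2, 9, 7/5, 11/5)
obs 2: x=0 → posterior Dirichlet(11, 2, 9, 7/5, 11/5)
obs 3: x=2 → posterior Dirichlet(11, 2, 10, 7/5, 11/5)
obs 4: x=3 → posterior Dirichlet(11, 2, 10, 12/5, 11/5)
obs 5: x=2 → posterior Dirichlet(11, 2, 11, 12/5, 11/5)
obs 6: x=1 → posterior Dirichlet(11, 3, 11, 12/5, 11/5)
obs 7: x=3 → posterior Dirichlet(11, 3, 11, 17/5, 11/5)
obs 8: x=3 → posterior Dirichlet(11, 3, 11, 22/5, 11/5)
obs 9: x=1 → posterior Dirichlet(11, 4, 11, 22/5, 11/5)
obs 10: x=0 → posterior Dirichlet(12, 4, 11, 22/5, 11/5)
obs 11: x=2 → posterior Dirichlet(12, 4, 12, 22/5, 11/5)
obs 12: x=3 → posterior Dirichlet(12, 4, 12, 27/5, 11/5)
obs 13: x=0 → posterior Dirichlet(13, 4, 12, 27/5, 11/5)

20/183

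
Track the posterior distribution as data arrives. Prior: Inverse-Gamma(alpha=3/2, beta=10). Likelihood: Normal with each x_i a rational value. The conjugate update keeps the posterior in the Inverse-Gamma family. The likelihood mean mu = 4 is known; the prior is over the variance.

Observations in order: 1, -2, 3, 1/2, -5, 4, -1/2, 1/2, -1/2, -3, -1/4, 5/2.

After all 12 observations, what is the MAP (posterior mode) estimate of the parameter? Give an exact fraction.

4501/272

obs 1: x=1 → posterior Inverse-Gamma(2, 29/2)
obs 2: x=-2 → posterior Inverse-Gamma(5/2, 65/2)
obs 3: x=3 → posterior Inverse-Gamma(3, 33)
obs 4: x=1/2 → posterior Inverse-Gamma(7/2, 313/8)
obs 5: x=-5 → posterior Inverse-Gamma(4, 637/8)
obs 6: x=4 → posterior Inverse-Gamma(9/2, 637/8)
obs 7: x=-1/2 → posterior Inverse-Gamma(5, 359/4)
obs 8: x=1/2 → posterior Inverse-Gamma(11/2, 767/8)
obs 9: x=-1/2 → posterior Inverse-Gamma(6, 106)
obs 10: x=-3 → posterior Inverse-Gamma(13/2, 261/2)
obs 11: x=-1/4 → posterior Inverse-Gamma(7, 4465/32)
obs 12: x=5/2 → posterior Inverse-Gamma(15/2, 4501/32)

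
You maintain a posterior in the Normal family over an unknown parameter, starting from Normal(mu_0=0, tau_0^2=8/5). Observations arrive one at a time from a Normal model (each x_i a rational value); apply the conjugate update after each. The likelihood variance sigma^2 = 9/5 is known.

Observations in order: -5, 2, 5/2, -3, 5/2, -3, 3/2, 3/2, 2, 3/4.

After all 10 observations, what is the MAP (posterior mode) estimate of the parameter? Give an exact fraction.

obs 1: x=-5 → posterior Normal(-40/17, 72/85)
obs 2: x=2 → posterior Normal(-24/25, 72/125)
obs 3: x=5/2 → posterior Normal(-4/33, 24/55)
obs 4: x=-3 → posterior Normal(-28/41, 72/205)
obs 5: x=5/2 → posterior Normal(-8/49, 72/245)
obs 6: x=-3 → posterior Normal(-32/57, 24/95)
obs 7: x=3/2 → posterior Normal(-4/13, 72/325)
obs 8: x=3/2 → posterior Normal(-8/73, 72/365)
obs 9: x=2 → posterior Normal(8/81, 8/45)
obs 10: x=3/4 → posterior Normal(14/89, 72/445)

14/89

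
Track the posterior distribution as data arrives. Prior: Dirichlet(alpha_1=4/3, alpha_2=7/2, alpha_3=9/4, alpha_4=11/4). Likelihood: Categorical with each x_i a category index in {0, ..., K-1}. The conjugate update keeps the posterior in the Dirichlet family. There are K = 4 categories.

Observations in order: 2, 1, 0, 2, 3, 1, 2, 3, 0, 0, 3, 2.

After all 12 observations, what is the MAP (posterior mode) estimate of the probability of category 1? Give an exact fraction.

27/107

obs 1: x=2 → posterior Dirichlet(4/3, 7/2, 13/4, 11/4)
obs 2: x=1 → posterior Dirichlet(4/3, 9/2, 13/4, 11/4)
obs 3: x=0 → posterior Dirichlet(7/3, 9/2, 13/4, 11/4)
obs 4: x=2 → posterior Dirichlet(7/3, 9/2, 17/4, 11/4)
obs 5: x=3 → posterior Dirichlet(7/3, 9/2, 17/4, 15/4)
obs 6: x=1 → posterior Dirichlet(7/3, 11/2, 17/4, 15/4)
obs 7: x=2 → posterior Dirichlet(7/3, 11/2, 21/4, 15/4)
obs 8: x=3 → posterior Dirichlet(7/3, 11/2, 21/4, 19/4)
obs 9: x=0 → posterior Dirichlet(10/3, 11/2, 21/4, 19/4)
obs 10: x=0 → posterior Dirichlet(13/3, 11/2, 21/4, 19/4)
obs 11: x=3 → posterior Dirichlet(13/3, 11/2, 21/4, 23/4)
obs 12: x=2 → posterior Dirichlet(13/3, 11/2, 25/4, 23/4)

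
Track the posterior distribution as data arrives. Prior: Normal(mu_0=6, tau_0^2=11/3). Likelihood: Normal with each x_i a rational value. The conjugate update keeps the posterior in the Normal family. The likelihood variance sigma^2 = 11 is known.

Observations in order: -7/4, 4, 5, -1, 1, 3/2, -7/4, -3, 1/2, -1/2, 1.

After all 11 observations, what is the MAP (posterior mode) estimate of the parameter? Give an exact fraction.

obs 1: x=-7/4 → posterior Normal(65/16, 11/4)
obs 2: x=4 → posterior Normal(81/20, 11/5)
obs 3: x=5 → posterior Normal(101/24, 11/6)
obs 4: x=-1 → posterior Normal(97/28, 11/7)
obs 5: x=1 → posterior Normal(101/32, 11/8)
obs 6: x=3/2 → posterior Normal(107/36, 11/9)
obs 7: x=-7/4 → posterior Normal(5/2, 11/10)
obs 8: x=-3 → posterior Normal(2, 1)
obs 9: x=1/2 → posterior Normal(15/8, 11/12)
obs 10: x=-1/2 → posterior Normal(22/13, 11/13)
obs 11: x=1 → posterior Normal(23/14, 11/14)

23/14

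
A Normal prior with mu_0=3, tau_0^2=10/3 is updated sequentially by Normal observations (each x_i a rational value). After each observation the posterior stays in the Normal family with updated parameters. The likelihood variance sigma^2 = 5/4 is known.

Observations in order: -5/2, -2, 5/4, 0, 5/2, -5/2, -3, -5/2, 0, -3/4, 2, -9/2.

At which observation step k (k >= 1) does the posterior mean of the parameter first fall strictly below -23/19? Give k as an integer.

obs 1: x=-5/2 → posterior Normal(-1, 10/11)
obs 2: x=-2 → posterior Normal(-27/19, 10/19)
obs 3: x=5/4 → posterior Normal(-17/27, 10/27)
obs 4: x=0 → posterior Normal(-17/35, 2/7)
obs 5: x=5/2 → posterior Normal(3/43, 10/43)
obs 6: x=-5/2 → posterior Normal(-1/3, 10/51)
obs 7: x=-3 → posterior Normal(-41/59, 10/59)
obs 8: x=-5/2 → posterior Normal(-61/67, 10/67)
obs 9: x=0 → posterior Normal(-61/75, 2/15)
obs 10: x=-3/4 → posterior Normal(-67/83, 10/83)
obs 11: x=2 → posterior Normal(-51/91, 10/91)
obs 12: x=-9/2 → posterior Normal(-29/33, 10/99)

k = 2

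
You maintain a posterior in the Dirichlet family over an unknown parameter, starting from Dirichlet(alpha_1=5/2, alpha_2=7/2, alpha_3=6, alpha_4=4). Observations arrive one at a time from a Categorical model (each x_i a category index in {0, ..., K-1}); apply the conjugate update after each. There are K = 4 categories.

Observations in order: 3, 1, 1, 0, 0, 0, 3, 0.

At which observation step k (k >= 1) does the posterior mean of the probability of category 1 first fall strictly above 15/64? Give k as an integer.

k = 2

obs 1: x=3 → posterior Dirichlet(5/2, 7/2, 6, 5)
obs 2: x=1 → posterior Dirichlet(5/2, 9/2, 6, 5)
obs 3: x=1 → posterior Dirichlet(5/2, 11/2, 6, 5)
obs 4: x=0 → posterior Dirichlet(7/2, 11/2, 6, 5)
obs 5: x=0 → posterior Dirichlet(9/2, 11/2, 6, 5)
obs 6: x=0 → posterior Dirichlet(11/2, 11/2, 6, 5)
obs 7: x=3 → posterior Dirichlet(11/2, 11/2, 6, 6)
obs 8: x=0 → posterior Dirichlet(13/2, 11/2, 6, 6)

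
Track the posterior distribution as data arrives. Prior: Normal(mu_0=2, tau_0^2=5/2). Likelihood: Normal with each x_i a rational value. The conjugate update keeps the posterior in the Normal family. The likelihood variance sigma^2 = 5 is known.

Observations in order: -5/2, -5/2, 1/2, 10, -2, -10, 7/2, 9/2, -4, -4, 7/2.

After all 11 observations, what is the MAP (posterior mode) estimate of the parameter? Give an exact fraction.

obs 1: x=-5/2 → posterior Normal(1/2, 5/3)
obs 2: x=-5/2 → posterior Normal(-1/4, 5/4)
obs 3: x=1/2 → posterior Normal(-1/10, 1)
obs 4: x=10 → posterior Normal(19/12, 5/6)
obs 5: x=-2 → posterior Normal(15/14, 5/7)
obs 6: x=-10 → posterior Normal(-5/16, 5/8)
obs 7: x=7/2 → posterior Normal(1/9, 5/9)
obs 8: x=9/2 → posterior Normal(11/20, 1/2)
obs 9: x=-4 → posterior Normal(3/22, 5/11)
obs 10: x=-4 → posterior Normal(-5/24, 5/12)
obs 11: x=7/2 → posterior Normal(1/13, 5/13)

1/13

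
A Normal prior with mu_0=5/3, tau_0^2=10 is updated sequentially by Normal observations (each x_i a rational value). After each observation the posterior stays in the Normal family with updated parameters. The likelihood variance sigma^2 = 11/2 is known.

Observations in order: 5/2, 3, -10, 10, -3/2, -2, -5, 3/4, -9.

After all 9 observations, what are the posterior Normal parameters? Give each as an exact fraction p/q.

mu_0=-620/573, tau_0^2=110/191

obs 1: x=5/2 → posterior Normal(205/93, 110/31)
obs 2: x=3 → posterior Normal(385/153, 110/51)
obs 3: x=-10 → posterior Normal(-215/213, 110/71)
obs 4: x=10 → posterior Normal(55/39, 110/91)
obs 5: x=-3/2 → posterior Normal(295/333, 110/111)
obs 6: x=-2 → posterior Normal(175/393, 110/131)
obs 7: x=-5 → posterior Normal(-125/453, 110/151)
obs 8: x=3/4 → posterior Normal(-80/513, 110/171)
obs 9: x=-9 → posterior Normal(-620/573, 110/191)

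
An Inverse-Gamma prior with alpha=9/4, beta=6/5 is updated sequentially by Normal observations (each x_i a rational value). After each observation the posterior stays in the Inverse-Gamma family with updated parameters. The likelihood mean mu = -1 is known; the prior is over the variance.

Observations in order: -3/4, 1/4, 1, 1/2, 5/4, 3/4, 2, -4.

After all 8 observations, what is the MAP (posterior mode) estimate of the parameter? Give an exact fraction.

364/145

obs 1: x=-3/4 → posterior Inverse-Gamma(11/4, 197/160)
obs 2: x=1/4 → posterior Inverse-Gamma(13/4, 161/80)
obs 3: x=1 → posterior Inverse-Gamma(15/4, 321/80)
obs 4: x=1/2 → posterior Inverse-Gamma(17/4, 411/80)
obs 5: x=5/4 → posterior Inverse-Gamma(19/4, 1227/160)
obs 6: x=3/4 → posterior Inverse-Gamma(21/4, 46/5)
obs 7: x=2 → posterior Inverse-Gamma(23/4, 137/10)
obs 8: x=-4 → posterior Inverse-Gamma(25/4, 91/5)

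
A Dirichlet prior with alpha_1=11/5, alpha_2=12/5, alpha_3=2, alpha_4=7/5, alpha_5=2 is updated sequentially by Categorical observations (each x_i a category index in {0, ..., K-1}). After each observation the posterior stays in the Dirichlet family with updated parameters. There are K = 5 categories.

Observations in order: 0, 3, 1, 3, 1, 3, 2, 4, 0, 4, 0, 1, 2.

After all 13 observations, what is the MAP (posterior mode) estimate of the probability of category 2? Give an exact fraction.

obs 1: x=0 → posterior Dirichlet(16/5, 12/5, 2, 7/5, 2)
obs 2: x=3 → posterior Dirichlet(16/5, 12/5, 2, 12/5, 2)
obs 3: x=1 → posterior Dirichlet(16/5, 17/5, 2, 12/5, 2)
obs 4: x=3 → posterior Dirichlet(16/5, 17/5, 2, 17/5, 2)
obs 5: x=1 → posterior Dirichlet(16/5, 22/5, 2, 17/5, 2)
obs 6: x=3 → posterior Dirichlet(16/5, 22/5, 2, 22/5, 2)
obs 7: x=2 → posterior Dirichlet(16/5, 22/5, 3, 22/5, 2)
obs 8: x=4 → posterior Dirichlet(16/5, 22/5, 3, 22/5, 3)
obs 9: x=0 → posterior Dirichlet(21/5, 22/5, 3, 22/5, 3)
obs 10: x=4 → posterior Dirichlet(21/5, 22/5, 3, 22/5, 4)
obs 11: x=0 → posterior Dirichlet(26/5, 22/5, 3, 22/5, 4)
obs 12: x=1 → posterior Dirichlet(26/5, 27/5, 3, 22/5, 4)
obs 13: x=2 → posterior Dirichlet(26/5, 27/5, 4, 22/5, 4)

1/6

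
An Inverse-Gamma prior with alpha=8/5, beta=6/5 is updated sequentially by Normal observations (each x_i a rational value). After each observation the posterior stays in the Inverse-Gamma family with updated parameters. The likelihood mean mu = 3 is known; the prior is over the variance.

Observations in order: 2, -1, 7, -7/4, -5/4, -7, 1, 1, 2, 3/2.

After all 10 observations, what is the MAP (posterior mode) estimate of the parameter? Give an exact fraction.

7491/608

obs 1: x=2 → posterior Inverse-Gamma(21/10, 17/10)
obs 2: x=-1 → posterior Inverse-Gamma(13/5, 97/10)
obs 3: x=7 → posterior Inverse-Gamma(31/10, 177/10)
obs 4: x=-7/4 → posterior Inverse-Gamma(18/5, 4637/160)
obs 5: x=-5/4 → posterior Inverse-Gamma(41/10, 3041/80)
obs 6: x=-7 → posterior Inverse-Gamma(23/5, 7041/80)
obs 7: x=1 → posterior Inverse-Gamma(51/10, 7201/80)
obs 8: x=1 → posterior Inverse-Gamma(28/5, 7361/80)
obs 9: x=2 → posterior Inverse-Gamma(61/10, 7401/80)
obs 10: x=3/2 → posterior Inverse-Gamma(33/5, 7491/80)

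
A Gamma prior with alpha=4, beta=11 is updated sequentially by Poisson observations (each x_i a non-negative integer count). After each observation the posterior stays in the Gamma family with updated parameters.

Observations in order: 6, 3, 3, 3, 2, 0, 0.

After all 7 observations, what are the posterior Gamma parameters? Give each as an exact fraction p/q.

alpha=21, beta=18

obs 1: x=6 → posterior Gamma(10, 12)
obs 2: x=3 → posterior Gamma(13, 13)
obs 3: x=3 → posterior Gamma(16, 14)
obs 4: x=3 → posterior Gamma(19, 15)
obs 5: x=2 → posterior Gamma(21, 16)
obs 6: x=0 → posterior Gamma(21, 17)
obs 7: x=0 → posterior Gamma(21, 18)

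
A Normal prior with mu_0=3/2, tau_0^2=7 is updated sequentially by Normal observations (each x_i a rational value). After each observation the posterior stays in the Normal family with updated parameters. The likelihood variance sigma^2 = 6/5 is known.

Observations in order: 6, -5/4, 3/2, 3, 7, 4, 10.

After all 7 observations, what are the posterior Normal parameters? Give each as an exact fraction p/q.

obs 1: x=6 → posterior Normal(219/41, 42/41)
obs 2: x=-5/4 → posterior Normal(701/304, 21/38)
obs 3: x=3/2 → posterior Normal(911/444, 14/37)
obs 4: x=3 → posterior Normal(1331/584, 21/73)
obs 5: x=7 → posterior Normal(2311/724, 42/181)
obs 6: x=4 → posterior Normal(319/96, 7/36)
obs 7: x=10 → posterior Normal(4271/1004, 42/251)

mu_0=4271/1004, tau_0^2=42/251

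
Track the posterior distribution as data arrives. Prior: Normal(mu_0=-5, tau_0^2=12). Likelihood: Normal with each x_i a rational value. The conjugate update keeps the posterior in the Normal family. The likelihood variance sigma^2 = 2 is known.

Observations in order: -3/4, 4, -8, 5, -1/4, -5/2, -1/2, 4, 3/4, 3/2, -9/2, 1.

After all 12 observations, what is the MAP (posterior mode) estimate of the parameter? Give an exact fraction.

-13/146

obs 1: x=-3/4 → posterior Normal(-19/14, 12/7)
obs 2: x=4 → posterior Normal(29/26, 12/13)
obs 3: x=-8 → posterior Normal(-67/38, 12/19)
obs 4: x=5 → posterior Normal(-7/50, 12/25)
obs 5: x=-1/4 → posterior Normal(-5/31, 12/31)
obs 6: x=-5/2 → posterior Normal(-20/37, 12/37)
obs 7: x=-1/2 → posterior Normal(-23/43, 12/43)
obs 8: x=4 → posterior Normal(1/49, 12/49)
obs 9: x=3/4 → posterior Normal(1/10, 12/55)
obs 10: x=3/2 → posterior Normal(29/122, 12/61)
obs 11: x=-9/2 → posterior Normal(-25/134, 12/67)
obs 12: x=1 → posterior Normal(-13/146, 12/73)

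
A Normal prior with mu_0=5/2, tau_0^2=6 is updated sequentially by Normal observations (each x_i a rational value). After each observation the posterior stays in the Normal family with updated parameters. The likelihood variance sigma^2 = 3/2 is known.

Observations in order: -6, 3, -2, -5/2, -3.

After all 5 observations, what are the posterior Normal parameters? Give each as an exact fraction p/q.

mu_0=-79/42, tau_0^2=2/7

obs 1: x=-6 → posterior Normal(-43/10, 6/5)
obs 2: x=3 → posterior Normal(-19/18, 2/3)
obs 3: x=-2 → posterior Normal(-35/26, 6/13)
obs 4: x=-5/2 → posterior Normal(-55/34, 6/17)
obs 5: x=-3 → posterior Normal(-79/42, 2/7)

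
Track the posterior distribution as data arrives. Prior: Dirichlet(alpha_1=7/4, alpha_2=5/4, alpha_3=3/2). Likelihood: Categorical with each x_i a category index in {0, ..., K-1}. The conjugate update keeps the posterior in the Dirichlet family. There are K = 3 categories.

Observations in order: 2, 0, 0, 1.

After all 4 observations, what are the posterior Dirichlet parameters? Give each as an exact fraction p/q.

alpha_1=15/4, alpha_2=9/4, alpha_3=5/2

obs 1: x=2 → posterior Dirichlet(7/4, 5/4, 5/2)
obs 2: x=0 → posterior Dirichlet(11/4, 5/4, 5/2)
obs 3: x=0 → posterior Dirichlet(15/4, 5/4, 5/2)
obs 4: x=1 → posterior Dirichlet(15/4, 9/4, 5/2)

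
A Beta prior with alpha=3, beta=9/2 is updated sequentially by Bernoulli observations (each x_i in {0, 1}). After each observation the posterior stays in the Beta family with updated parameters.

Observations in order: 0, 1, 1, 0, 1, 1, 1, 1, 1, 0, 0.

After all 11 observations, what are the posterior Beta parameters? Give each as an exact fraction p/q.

obs 1: x=0 → posterior Beta(3, 11/2)
obs 2: x=1 → posterior Beta(4, 11/2)
obs 3: x=1 → posterior Beta(5, 11/2)
obs 4: x=0 → posterior Beta(5, 13/2)
obs 5: x=1 → posterior Beta(6, 13/2)
obs 6: x=1 → posterior Beta(7, 13/2)
obs 7: x=1 → posterior Beta(8, 13/2)
obs 8: x=1 → posterior Beta(9, 13/2)
obs 9: x=1 → posterior Beta(10, 13/2)
obs 10: x=0 → posterior Beta(10, 15/2)
obs 11: x=0 → posterior Beta(10, 17/2)

alpha=10, beta=17/2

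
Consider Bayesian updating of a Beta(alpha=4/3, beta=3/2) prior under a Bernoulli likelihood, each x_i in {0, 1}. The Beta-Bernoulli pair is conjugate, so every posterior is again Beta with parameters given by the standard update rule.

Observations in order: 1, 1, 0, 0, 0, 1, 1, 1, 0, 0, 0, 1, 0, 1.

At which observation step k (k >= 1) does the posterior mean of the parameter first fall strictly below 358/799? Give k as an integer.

k = 5

obs 1: x=1 → posterior Beta(7/3, 3/2)
obs 2: x=1 → posterior Beta(10/3, 3/2)
obs 3: x=0 → posterior Beta(10/3, 5/2)
obs 4: x=0 → posterior Beta(10/3, 7/2)
obs 5: x=0 → posterior Beta(10/3, 9/2)
obs 6: x=1 → posterior Beta(13/3, 9/2)
obs 7: x=1 → posterior Beta(16/3, 9/2)
obs 8: x=1 → posterior Beta(19/3, 9/2)
obs 9: x=0 → posterior Beta(19/3, 11/2)
obs 10: x=0 → posterior Beta(19/3, 13/2)
obs 11: x=0 → posterior Beta(19/3, 15/2)
obs 12: x=1 → posterior Beta(22/3, 15/2)
obs 13: x=0 → posterior Beta(22/3, 17/2)
obs 14: x=1 → posterior Beta(25/3, 17/2)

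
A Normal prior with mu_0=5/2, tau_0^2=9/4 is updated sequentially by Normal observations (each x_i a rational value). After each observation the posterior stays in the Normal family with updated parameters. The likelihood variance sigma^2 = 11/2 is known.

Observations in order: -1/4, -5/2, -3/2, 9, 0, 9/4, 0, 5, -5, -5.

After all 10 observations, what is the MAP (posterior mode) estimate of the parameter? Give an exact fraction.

obs 1: x=-1/4 → posterior Normal(211/124, 99/62)
obs 2: x=-5/2 → posterior Normal(121/160, 99/80)
obs 3: x=-3/2 → posterior Normal(67/196, 99/98)
obs 4: x=9 → posterior Normal(391/232, 99/116)
obs 5: x=0 → posterior Normal(391/268, 99/134)
obs 6: x=9/4 → posterior Normal(59/38, 99/152)
obs 7: x=0 → posterior Normal(118/85, 99/170)
obs 8: x=5 → posterior Normal(163/94, 99/188)
obs 9: x=-5 → posterior Normal(118/103, 99/206)
obs 10: x=-5 → posterior Normal(73/112, 99/224)

73/112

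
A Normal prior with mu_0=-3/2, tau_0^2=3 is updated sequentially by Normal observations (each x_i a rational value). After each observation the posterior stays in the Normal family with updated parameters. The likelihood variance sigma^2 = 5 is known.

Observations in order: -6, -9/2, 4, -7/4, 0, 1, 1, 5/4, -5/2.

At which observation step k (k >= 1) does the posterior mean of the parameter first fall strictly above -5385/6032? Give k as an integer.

obs 1: x=-6 → posterior Normal(-51/16, 15/8)
obs 2: x=-9/2 → posterior Normal(-39/11, 15/11)
obs 3: x=4 → posterior Normal(-27/14, 15/14)
obs 4: x=-7/4 → posterior Normal(-129/68, 15/17)
obs 5: x=0 → posterior Normal(-129/80, 3/4)
obs 6: x=1 → posterior Normal(-117/92, 15/23)
obs 7: x=1 → posterior Normal(-105/104, 15/26)
obs 8: x=5/4 → posterior Normal(-45/58, 15/29)
obs 9: x=-5/2 → posterior Normal(-15/16, 15/32)

k = 8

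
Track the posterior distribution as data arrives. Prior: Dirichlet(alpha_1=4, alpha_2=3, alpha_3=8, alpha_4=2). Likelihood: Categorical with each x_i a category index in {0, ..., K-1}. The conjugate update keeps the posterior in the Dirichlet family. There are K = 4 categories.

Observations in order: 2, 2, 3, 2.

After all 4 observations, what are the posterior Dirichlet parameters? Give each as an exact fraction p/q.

obs 1: x=2 → posterior Dirichlet(4, 3, 9, 2)
obs 2: x=2 → posterior Dirichlet(4, 3, 10, 2)
obs 3: x=3 → posterior Dirichlet(4, 3, 10, 3)
obs 4: x=2 → posterior Dirichlet(4, 3, 11, 3)

alpha_1=4, alpha_2=3, alpha_3=11, alpha_4=3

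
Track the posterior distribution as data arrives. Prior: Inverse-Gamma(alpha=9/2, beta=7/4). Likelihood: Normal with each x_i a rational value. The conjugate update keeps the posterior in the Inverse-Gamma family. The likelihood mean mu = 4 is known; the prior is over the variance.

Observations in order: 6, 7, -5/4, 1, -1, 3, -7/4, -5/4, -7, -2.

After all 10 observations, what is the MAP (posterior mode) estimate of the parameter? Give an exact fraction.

obs 1: x=6 → posterior Inverse-Gamma(5, 15/4)
obs 2: x=7 → posterior Inverse-Gamma(11/2, 33/4)
obs 3: x=-5/4 → posterior Inverse-Gamma(6, 705/32)
obs 4: x=1 → posterior Inverse-Gamma(13/2, 849/32)
obs 5: x=-1 → posterior Inverse-Gamma(7, 1249/32)
obs 6: x=3 → posterior Inverse-Gamma(15/2, 1265/32)
obs 7: x=-7/4 → posterior Inverse-Gamma(8, 897/16)
obs 8: x=-5/4 → posterior Inverse-Gamma(17/2, 2235/32)
obs 9: x=-7 → posterior Inverse-Gamma(9, 4171/32)
obs 10: x=-2 → posterior Inverse-Gamma(19/2, 4747/32)

4747/336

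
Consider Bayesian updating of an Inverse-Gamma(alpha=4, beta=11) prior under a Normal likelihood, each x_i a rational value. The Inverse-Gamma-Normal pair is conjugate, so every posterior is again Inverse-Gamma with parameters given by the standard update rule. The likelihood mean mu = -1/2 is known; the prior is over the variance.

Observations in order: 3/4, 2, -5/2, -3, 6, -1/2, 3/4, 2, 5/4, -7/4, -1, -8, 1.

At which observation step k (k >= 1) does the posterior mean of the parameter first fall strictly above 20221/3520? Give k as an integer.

obs 1: x=3/4 → posterior Inverse-Gamma(9/2, 377/32)
obs 2: x=2 → posterior Inverse-Gamma(5, 477/32)
obs 3: x=-5/2 → posterior Inverse-Gamma(11/2, 541/32)
obs 4: x=-3 → posterior Inverse-Gamma(6, 641/32)
obs 5: x=6 → posterior Inverse-Gamma(13/2, 1317/32)
obs 6: x=-1/2 → posterior Inverse-Gamma(7, 1317/32)
obs 7: x=3/4 → posterior Inverse-Gamma(15/2, 671/16)
obs 8: x=2 → posterior Inverse-Gamma(8, 721/16)
obs 9: x=5/4 → posterior Inverse-Gamma(17/2, 1491/32)
obs 10: x=-7/4 → posterior Inverse-Gamma(9, 379/8)
obs 11: x=-1 → posterior Inverse-Gamma(19/2, 95/2)
obs 12: x=-8 → posterior Inverse-Gamma(10, 605/8)
obs 13: x=1 → posterior Inverse-Gamma(21/2, 307/4)

k = 5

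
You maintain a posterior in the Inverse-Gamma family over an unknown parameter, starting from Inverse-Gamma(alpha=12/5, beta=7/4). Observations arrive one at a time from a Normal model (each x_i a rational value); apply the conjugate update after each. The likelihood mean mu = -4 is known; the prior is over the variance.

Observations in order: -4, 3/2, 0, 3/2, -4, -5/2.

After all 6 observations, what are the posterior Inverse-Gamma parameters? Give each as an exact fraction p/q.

alpha=27/5, beta=329/8

obs 1: x=-4 → posterior Inverse-Gamma(29/10, 7/4)
obs 2: x=3/2 → posterior Inverse-Gamma(17/5, 135/8)
obs 3: x=0 → posterior Inverse-Gamma(39/10, 199/8)
obs 4: x=3/2 → posterior Inverse-Gamma(22/5, 40)
obs 5: x=-4 → posterior Inverse-Gamma(49/10, 40)
obs 6: x=-5/2 → posterior Inverse-Gamma(27/5, 329/8)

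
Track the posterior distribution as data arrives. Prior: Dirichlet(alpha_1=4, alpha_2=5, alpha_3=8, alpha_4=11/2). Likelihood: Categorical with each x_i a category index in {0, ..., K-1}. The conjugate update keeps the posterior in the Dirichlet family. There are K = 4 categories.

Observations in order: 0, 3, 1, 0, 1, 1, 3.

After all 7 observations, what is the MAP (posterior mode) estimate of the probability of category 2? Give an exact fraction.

14/51

obs 1: x=0 → posterior Dirichlet(5, 5, 8, 11/2)
obs 2: x=3 → posterior Dirichlet(5, 5, 8, 13/2)
obs 3: x=1 → posterior Dirichlet(5, 6, 8, 13/2)
obs 4: x=0 → posterior Dirichlet(6, 6, 8, 13/2)
obs 5: x=1 → posterior Dirichlet(6, 7, 8, 13/2)
obs 6: x=1 → posterior Dirichlet(6, 8, 8, 13/2)
obs 7: x=3 → posterior Dirichlet(6, 8, 8, 15/2)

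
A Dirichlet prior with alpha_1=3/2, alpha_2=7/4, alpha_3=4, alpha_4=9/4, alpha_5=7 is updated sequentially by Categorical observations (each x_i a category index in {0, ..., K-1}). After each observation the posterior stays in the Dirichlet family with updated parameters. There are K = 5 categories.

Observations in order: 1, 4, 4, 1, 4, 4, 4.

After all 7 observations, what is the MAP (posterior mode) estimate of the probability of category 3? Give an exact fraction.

5/74

obs 1: x=1 → posterior Dirichlet(3/2, 11/4, 4, 9/4, 7)
obs 2: x=4 → posterior Dirichlet(3/2, 11/4, 4, 9/4, 8)
obs 3: x=4 → posterior Dirichlet(3/2, 11/4, 4, 9/4, 9)
obs 4: x=1 → posterior Dirichlet(3/2, 15/4, 4, 9/4, 9)
obs 5: x=4 → posterior Dirichlet(3/2, 15/4, 4, 9/4, 10)
obs 6: x=4 → posterior Dirichlet(3/2, 15/4, 4, 9/4, 11)
obs 7: x=4 → posterior Dirichlet(3/2, 15/4, 4, 9/4, 12)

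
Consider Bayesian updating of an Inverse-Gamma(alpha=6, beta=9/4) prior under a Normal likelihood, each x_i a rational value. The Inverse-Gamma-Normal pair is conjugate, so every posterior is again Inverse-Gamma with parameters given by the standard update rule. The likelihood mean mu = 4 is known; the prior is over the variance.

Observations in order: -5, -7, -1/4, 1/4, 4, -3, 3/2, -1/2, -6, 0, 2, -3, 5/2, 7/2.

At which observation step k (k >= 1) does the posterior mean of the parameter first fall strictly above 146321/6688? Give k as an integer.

k = 12

obs 1: x=-5 → posterior Inverse-Gamma(13/2, 171/4)
obs 2: x=-7 → posterior Inverse-Gamma(7, 413/4)
obs 3: x=-1/4 → posterior Inverse-Gamma(15/2, 3593/32)
obs 4: x=1/4 → posterior Inverse-Gamma(8, 1909/16)
obs 5: x=4 → posterior Inverse-Gamma(17/2, 1909/16)
obs 6: x=-3 → posterior Inverse-Gamma(9, 2301/16)
obs 7: x=3/2 → posterior Inverse-Gamma(19/2, 2351/16)
obs 8: x=-1/2 → posterior Inverse-Gamma(10, 2513/16)
obs 9: x=-6 → posterior Inverse-Gamma(21/2, 3313/16)
obs 10: x=0 → posterior Inverse-Gamma(11, 3441/16)
obs 11: x=2 → posterior Inverse-Gamma(23/2, 3473/16)
obs 12: x=-3 → posterior Inverse-Gamma(12, 3865/16)
obs 13: x=5/2 → posterior Inverse-Gamma(25/2, 3883/16)
obs 14: x=7/2 → posterior Inverse-Gamma(13, 3885/16)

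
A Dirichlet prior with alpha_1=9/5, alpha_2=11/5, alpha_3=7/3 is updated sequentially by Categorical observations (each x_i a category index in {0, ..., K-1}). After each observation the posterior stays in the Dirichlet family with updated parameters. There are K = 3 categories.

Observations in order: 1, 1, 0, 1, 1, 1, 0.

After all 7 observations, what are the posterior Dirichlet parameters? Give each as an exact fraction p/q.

obs 1: x=1 → posterior Dirichlet(9/5, 16/5, 7/3)
obs 2: x=1 → posterior Dirichlet(9/5, 21/5, 7/3)
obs 3: x=0 → posterior Dirichlet(14/5, 21/5, 7/3)
obs 4: x=1 → posterior Dirichlet(14/5, 26/5, 7/3)
obs 5: x=1 → posterior Dirichlet(14/5, 31/5, 7/3)
obs 6: x=1 → posterior Dirichlet(14/5, 36/5, 7/3)
obs 7: x=0 → posterior Dirichlet(19/5, 36/5, 7/3)

alpha_1=19/5, alpha_2=36/5, alpha_3=7/3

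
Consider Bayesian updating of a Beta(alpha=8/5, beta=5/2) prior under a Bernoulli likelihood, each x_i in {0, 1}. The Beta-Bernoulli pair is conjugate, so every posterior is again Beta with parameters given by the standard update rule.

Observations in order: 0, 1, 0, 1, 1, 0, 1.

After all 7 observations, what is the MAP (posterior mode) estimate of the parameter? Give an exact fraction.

obs 1: x=0 → posterior Beta(8/5, 7/2)
obs 2: x=1 → posterior Beta(13/5, 7/2)
obs 3: x=0 → posterior Beta(13/5, 9/2)
obs 4: x=1 → posterior Beta(18/5, 9/2)
obs 5: x=1 → posterior Beta(23/5, 9/2)
obs 6: x=0 → posterior Beta(23/5, 11/2)
obs 7: x=1 → posterior Beta(28/5, 11/2)

46/91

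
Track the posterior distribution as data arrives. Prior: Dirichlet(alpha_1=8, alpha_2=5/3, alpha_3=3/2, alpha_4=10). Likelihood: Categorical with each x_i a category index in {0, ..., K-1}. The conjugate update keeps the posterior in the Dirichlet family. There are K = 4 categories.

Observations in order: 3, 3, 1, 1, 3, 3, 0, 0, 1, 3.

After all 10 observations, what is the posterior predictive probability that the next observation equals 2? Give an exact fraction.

obs 1: x=3 → posterior Dirichlet(8, 5/3, 3/2, 11)
obs 2: x=3 → posterior Dirichlet(8, 5/3, 3/2, 12)
obs 3: x=1 → posterior Dirichlet(8, 8/3, 3/2, 12)
obs 4: x=1 → posterior Dirichlet(8, 11/3, 3/2, 12)
obs 5: x=3 → posterior Dirichlet(8, 11/3, 3/2, 13)
obs 6: x=3 → posterior Dirichlet(8, 11/3, 3/2, 14)
obs 7: x=0 → posterior Dirichlet(9, 11/3, 3/2, 14)
obs 8: x=0 → posterior Dirichlet(10, 11/3, 3/2, 14)
obs 9: x=1 → posterior Dirichlet(10, 14/3, 3/2, 14)
obs 10: x=3 → posterior Dirichlet(10, 14/3, 3/2, 15)

9/187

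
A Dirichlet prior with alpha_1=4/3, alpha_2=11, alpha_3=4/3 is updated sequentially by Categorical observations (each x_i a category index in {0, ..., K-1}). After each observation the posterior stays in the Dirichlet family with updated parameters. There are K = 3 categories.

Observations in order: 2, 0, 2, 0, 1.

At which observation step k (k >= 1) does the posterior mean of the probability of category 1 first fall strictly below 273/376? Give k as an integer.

obs 1: x=2 → posterior Dirichlet(4/3, 11, 7/3)
obs 2: x=0 → posterior Dirichlet(7/3, 11, 7/3)
obs 3: x=2 → posterior Dirichlet(7/3, 11, 10/3)
obs 4: x=0 → posterior Dirichlet(10/3, 11, 10/3)
obs 5: x=1 → posterior Dirichlet(10/3, 12, 10/3)

k = 2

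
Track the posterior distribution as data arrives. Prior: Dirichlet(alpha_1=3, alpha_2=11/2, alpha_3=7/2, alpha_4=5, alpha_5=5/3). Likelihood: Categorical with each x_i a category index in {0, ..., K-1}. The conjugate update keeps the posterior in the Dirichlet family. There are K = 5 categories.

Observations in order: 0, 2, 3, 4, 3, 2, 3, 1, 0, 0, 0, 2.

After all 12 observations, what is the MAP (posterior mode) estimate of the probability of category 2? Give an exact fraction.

3/14

obs 1: x=0 → posterior Dirichlet(4, 11/2, 7/2, 5, 5/3)
obs 2: x=2 → posterior Dirichlet(4, 11/2, 9/2, 5, 5/3)
obs 3: x=3 → posterior Dirichlet(4, 11/2, 9/2, 6, 5/3)
obs 4: x=4 → posterior Dirichlet(4, 11/2, 9/2, 6, 8/3)
obs 5: x=3 → posterior Dirichlet(4, 11/2, 9/2, 7, 8/3)
obs 6: x=2 → posterior Dirichlet(4, 11/2, 11/2, 7, 8/3)
obs 7: x=3 → posterior Dirichlet(4, 11/2, 11/2, 8, 8/3)
obs 8: x=1 → posterior Dirichlet(4, 13/2, 11/2, 8, 8/3)
obs 9: x=0 → posterior Dirichlet(5, 13/2, 11/2, 8, 8/3)
obs 10: x=0 → posterior Dirichlet(6, 13/2, 11/2, 8, 8/3)
obs 11: x=0 → posterior Dirichlet(7, 13/2, 11/2, 8, 8/3)
obs 12: x=2 → posterior Dirichlet(7, 13/2, 13/2, 8, 8/3)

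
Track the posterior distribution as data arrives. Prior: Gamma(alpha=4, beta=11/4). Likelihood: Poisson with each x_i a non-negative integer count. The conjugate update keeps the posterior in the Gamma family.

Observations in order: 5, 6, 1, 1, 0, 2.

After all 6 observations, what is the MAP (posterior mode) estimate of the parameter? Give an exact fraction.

obs 1: x=5 → posterior Gamma(9, 15/4)
obs 2: x=6 → posterior Gamma(15, 19/4)
obs 3: x=1 → posterior Gamma(16, 23/4)
obs 4: x=1 → posterior Gamma(17, 27/4)
obs 5: x=0 → posterior Gamma(17, 31/4)
obs 6: x=2 → posterior Gamma(19, 35/4)

72/35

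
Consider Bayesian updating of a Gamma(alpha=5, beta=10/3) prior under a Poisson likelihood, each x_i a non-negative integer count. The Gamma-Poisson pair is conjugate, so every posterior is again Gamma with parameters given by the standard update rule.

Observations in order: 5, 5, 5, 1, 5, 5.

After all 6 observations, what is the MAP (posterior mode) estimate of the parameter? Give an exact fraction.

45/14

obs 1: x=5 → posterior Gamma(10, 13/3)
obs 2: x=5 → posterior Gamma(15, 16/3)
obs 3: x=5 → posterior Gamma(20, 19/3)
obs 4: x=1 → posterior Gamma(21, 22/3)
obs 5: x=5 → posterior Gamma(26, 25/3)
obs 6: x=5 → posterior Gamma(31, 28/3)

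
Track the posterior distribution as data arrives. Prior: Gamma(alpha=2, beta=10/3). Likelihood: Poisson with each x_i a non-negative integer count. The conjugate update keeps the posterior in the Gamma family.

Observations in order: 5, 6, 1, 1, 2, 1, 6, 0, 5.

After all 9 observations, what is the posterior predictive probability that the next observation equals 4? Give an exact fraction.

218823877101052929524339674604272686970651927880463/1844674407370955161600000000000000000000000000000000

obs 1: x=5 → posterior Gamma(7, 13/3)
obs 2: x=6 → posterior Gamma(13, 16/3)
obs 3: x=1 → posterior Gamma(14, 19/3)
obs 4: x=1 → posterior Gamma(15, 22/3)
obs 5: x=2 → posterior Gamma(17, 25/3)
obs 6: x=1 → posterior Gamma(18, 28/3)
obs 7: x=6 → posterior Gamma(24, 31/3)
obs 8: x=0 → posterior Gamma(24, 34/3)
obs 9: x=5 → posterior Gamma(29, 37/3)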